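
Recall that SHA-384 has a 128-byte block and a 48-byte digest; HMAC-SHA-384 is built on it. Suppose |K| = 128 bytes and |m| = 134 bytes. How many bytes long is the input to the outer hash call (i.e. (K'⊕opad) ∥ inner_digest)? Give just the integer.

Key is 128 ≤ 128 bytes, zero-padded: |K'| = 128.
Outer input = (K'⊕opad) ∥ H(inner) → 128 + 48 = 176 bytes.

176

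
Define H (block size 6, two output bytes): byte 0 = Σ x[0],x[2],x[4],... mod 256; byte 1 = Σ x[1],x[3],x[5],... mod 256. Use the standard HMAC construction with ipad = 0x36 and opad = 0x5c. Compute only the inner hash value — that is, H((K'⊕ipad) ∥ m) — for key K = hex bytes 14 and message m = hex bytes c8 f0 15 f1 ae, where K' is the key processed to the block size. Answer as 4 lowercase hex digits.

1983

Key hex bytes 14 is 1 byte ≤ B = 6; zero-pad to 6 bytes: K' = 14 00 00 00 00 00.
K' ⊕ ipad = 22 36 36 36 36 36.
Inner input = 22 36 36 36 36 36 ∥ c8 f0 15 f1 ae.
Inner hash: even-index sum = 537 mod 256 = 25; odd-index sum = 643 mod 256 = 131 → 19 83.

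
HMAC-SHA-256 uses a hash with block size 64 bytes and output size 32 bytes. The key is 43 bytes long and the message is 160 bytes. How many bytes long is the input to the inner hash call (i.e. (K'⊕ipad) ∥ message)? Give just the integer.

224

Key is 43 ≤ 64 bytes, zero-padded: |K'| = 64.
Inner input = (K'⊕ipad) ∥ m → 64 + 160 = 224 bytes.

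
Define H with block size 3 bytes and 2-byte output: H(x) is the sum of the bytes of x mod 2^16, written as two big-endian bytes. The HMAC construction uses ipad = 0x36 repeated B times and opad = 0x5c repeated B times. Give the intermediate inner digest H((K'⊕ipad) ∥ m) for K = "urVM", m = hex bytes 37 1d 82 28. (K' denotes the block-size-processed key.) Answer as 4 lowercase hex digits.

0227

Key "urVM" = 75 72 56 4d is 4 bytes > B = 3, so hash it first: H(key) = 01 8a, then zero-pad to 3 bytes: K' = 01 8a 00.
K' ⊕ ipad = 37 bc 36.
Inner input = 37 bc 36 ∥ 37 1d 82 28.
Inner hash: sum = 55+188+54+55+29+130+40 = 551 → 02 27.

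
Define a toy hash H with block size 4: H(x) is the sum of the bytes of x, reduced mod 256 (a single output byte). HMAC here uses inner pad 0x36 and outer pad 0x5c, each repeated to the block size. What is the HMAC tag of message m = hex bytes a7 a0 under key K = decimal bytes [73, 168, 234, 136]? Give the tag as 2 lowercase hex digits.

Key decimal bytes [73, 168, 234, 136] = 49 a8 ea 88 is exactly B = 4 bytes: K' = 49 a8 ea 88.
K' ⊕ ipad = 7f 9e dc be.  K' ⊕ opad = 15 f4 b6 d4.
Inner input = (K'⊕ipad) ∥ m = 7f 9e dc be ∥ a7 a0.
Inner hash: sum = 127+158+220+190+167+160 = 1022; mod 256 = 254 → fe.
Outer input = (K'⊕opad) ∥ inner = 15 f4 b6 d4 ∥ fe.
Outer hash (tag): sum = 21+244+182+212+254 = 913; mod 256 = 145 → 91.

91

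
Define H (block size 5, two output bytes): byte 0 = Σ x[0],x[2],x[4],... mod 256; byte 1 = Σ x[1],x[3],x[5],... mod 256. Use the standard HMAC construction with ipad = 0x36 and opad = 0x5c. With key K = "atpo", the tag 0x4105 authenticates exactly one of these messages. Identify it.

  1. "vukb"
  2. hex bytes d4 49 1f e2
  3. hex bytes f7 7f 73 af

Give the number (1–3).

1

Key "atpo" = 61 74 70 6f is 4 bytes ≤ B = 5; zero-pad to 5 bytes: K' = 61 74 70 6f 00.
K' ⊕ ipad = 57 42 46 59 36; K' ⊕ opad = 3d 28 2c 33 5c.
m1: inner = H(57 42 46 59 36 76 75 6b 62) = aa 7c; tag = H(3d 28 2c 33 5c aa 7c) = 4105 ← matches
m2: inner = H(57 42 46 59 36 d4 49 1f e2) = fe 8e; tag = H(3d 28 2c 33 5c fe 8e) = 5359
m3: inner = H(57 42 46 59 36 f7 7f 73 af) = 01 05; tag = H(3d 28 2c 33 5c 01 05) = ca5c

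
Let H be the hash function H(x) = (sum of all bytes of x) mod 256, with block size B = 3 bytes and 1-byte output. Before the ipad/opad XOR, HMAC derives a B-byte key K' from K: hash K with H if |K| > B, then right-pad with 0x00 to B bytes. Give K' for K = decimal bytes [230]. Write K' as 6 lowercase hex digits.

Key decimal bytes [230] = e6 is 1 byte ≤ B = 3; zero-pad to 3 bytes: K' = e6 00 00.

e60000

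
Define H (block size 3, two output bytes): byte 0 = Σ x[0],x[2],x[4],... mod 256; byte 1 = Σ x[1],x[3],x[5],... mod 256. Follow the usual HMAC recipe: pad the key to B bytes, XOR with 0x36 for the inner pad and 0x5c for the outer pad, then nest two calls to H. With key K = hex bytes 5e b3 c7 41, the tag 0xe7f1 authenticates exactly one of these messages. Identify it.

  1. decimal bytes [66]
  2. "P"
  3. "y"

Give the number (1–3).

2

Key hex bytes 5e b3 c7 41 is 4 bytes > B = 3, so hash it first: H(key) = 25 f4, then zero-pad to 3 bytes: K' = 25 f4 00.
K' ⊕ ipad = 13 c2 36; K' ⊕ opad = 79 a8 5c.
m1: inner = H(13 c2 36 42) = 49 04; tag = H(79 a8 5c 49 04) = d9f1
m2: inner = H(13 c2 36 50) = 49 12; tag = H(79 a8 5c 49 12) = e7f1 ← matches
m3: inner = H(13 c2 36 79) = 49 3b; tag = H(79 a8 5c 49 3b) = 10f1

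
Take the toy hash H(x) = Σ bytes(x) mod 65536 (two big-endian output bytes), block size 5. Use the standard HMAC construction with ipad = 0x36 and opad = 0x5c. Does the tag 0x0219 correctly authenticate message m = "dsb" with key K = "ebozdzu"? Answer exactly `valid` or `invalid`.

valid

Key "ebozdzu" = 65 62 6f 7a 64 7a 75 is 7 bytes > B = 5, so hash it first: H(key) = 03 03, then zero-pad to 5 bytes: K' = 03 03 00 00 00.
K' ⊕ ipad = 35 35 36 36 36; K' ⊕ opad = 5f 5f 5c 5c 5c.
Inner hash: sum = 53+53+54+54+54+100+115+98 = 581 → 02 45.
Outer hash (recomputed tag): sum = 95+95+92+92+92+2+69 = 537 → 02 19.
Recomputed tag = 0219; claimed = 0219 → match.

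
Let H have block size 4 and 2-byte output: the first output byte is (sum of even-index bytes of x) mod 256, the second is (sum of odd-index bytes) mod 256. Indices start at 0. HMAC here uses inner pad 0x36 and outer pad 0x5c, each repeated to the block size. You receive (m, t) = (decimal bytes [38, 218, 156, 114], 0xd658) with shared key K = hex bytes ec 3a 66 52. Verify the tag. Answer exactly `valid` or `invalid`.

invalid

Key hex bytes ec 3a 66 52 is exactly B = 4 bytes: K' = ec 3a 66 52.
K' ⊕ ipad = da 0c 50 64; K' ⊕ opad = b0 66 3a 0e.
Inner hash: even-index sum = 492 mod 256 = 236; odd-index sum = 444 mod 256 = 188 → ec bc.
Outer hash (recomputed tag): even-index sum = 470 mod 256 = 214; odd-index sum = 304 mod 256 = 48 → d6 30.
Recomputed tag = d630; claimed = d658 → mismatch.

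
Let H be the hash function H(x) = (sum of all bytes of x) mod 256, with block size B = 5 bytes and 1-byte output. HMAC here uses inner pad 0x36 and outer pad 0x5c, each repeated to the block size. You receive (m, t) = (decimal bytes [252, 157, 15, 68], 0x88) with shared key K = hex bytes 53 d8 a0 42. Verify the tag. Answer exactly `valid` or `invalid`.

valid

Key hex bytes 53 d8 a0 42 is 4 bytes ≤ B = 5; zero-pad to 5 bytes: K' = 53 d8 a0 42 00.
K' ⊕ ipad = 65 ee 96 74 36; K' ⊕ opad = 0f 84 fc 1e 5c.
Inner hash: sum = 101+238+150+116+54+252+157+15+68 = 1151; mod 256 = 127 → 7f.
Outer hash (recomputed tag): sum = 15+132+252+30+92+127 = 648; mod 256 = 136 → 88.
Recomputed tag = 88; claimed = 88 → match.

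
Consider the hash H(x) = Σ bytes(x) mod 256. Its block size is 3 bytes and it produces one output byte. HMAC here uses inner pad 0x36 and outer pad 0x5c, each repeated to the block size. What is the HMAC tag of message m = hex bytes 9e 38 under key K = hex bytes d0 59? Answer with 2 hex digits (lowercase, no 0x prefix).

4e

Key hex bytes d0 59 is 2 bytes ≤ B = 3; zero-pad to 3 bytes: K' = d0 59 00.
K' ⊕ ipad = e6 6f 36.  K' ⊕ opad = 8c 05 5c.
Inner input = (K'⊕ipad) ∥ m = e6 6f 36 ∥ 9e 38.
Inner hash: sum = 230+111+54+158+56 = 609; mod 256 = 97 → 61.
Outer input = (K'⊕opad) ∥ inner = 8c 05 5c ∥ 61.
Outer hash (tag): sum = 140+5+92+97 = 334; mod 256 = 78 → 4e.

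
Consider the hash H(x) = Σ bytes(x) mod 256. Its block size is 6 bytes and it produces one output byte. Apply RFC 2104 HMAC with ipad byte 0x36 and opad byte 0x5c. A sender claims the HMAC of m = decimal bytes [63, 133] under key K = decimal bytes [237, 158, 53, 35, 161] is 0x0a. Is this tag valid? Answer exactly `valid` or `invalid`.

invalid

Key decimal bytes [237, 158, 53, 35, 161] = ed 9e 35 23 a1 is 5 bytes ≤ B = 6; zero-pad to 6 bytes: K' = ed 9e 35 23 a1 00.
K' ⊕ ipad = db a8 03 15 97 36; K' ⊕ opad = b1 c2 69 7f fd 5c.
Inner hash: sum = 219+168+3+21+151+54+63+133 = 812; mod 256 = 44 → 2c.
Outer hash (recomputed tag): sum = 177+194+105+127+253+92+44 = 992; mod 256 = 224 → e0.
Recomputed tag = e0; claimed = 0a → mismatch.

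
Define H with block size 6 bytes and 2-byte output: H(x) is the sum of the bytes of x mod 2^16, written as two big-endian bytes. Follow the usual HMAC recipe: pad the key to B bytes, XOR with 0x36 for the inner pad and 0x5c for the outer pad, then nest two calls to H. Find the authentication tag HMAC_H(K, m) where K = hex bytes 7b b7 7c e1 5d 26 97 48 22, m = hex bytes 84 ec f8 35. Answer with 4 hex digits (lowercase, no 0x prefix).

Key hex bytes 7b b7 7c e1 5d 26 97 48 22 is 9 bytes > B = 6, so hash it first: H(key) = 04 13, then zero-pad to 6 bytes: K' = 04 13 00 00 00 00.
K' ⊕ ipad = 32 25 36 36 36 36.  K' ⊕ opad = 58 4f 5c 5c 5c 5c.
Inner input = (K'⊕ipad) ∥ m = 32 25 36 36 36 36 ∥ 84 ec f8 35.
Inner hash: sum = 50+37+54+54+54+54+132+236+248+53 = 972 → 03 cc.
Outer input = (K'⊕opad) ∥ inner = 58 4f 5c 5c 5c 5c ∥ 03 cc.
Outer hash (tag): sum = 88+79+92+92+92+92+3+204 = 742 → 02 e6.

02e6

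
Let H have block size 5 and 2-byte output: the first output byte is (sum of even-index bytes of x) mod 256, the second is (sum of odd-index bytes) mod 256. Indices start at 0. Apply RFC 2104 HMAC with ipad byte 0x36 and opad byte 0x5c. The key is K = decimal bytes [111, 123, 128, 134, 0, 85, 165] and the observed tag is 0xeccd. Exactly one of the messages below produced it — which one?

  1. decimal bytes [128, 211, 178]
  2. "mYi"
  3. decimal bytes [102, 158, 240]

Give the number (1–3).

2

Key decimal bytes [111, 123, 128, 134, 0, 85, 165] = 6f 7b 80 86 00 55 a5 is 7 bytes > B = 5, so hash it first: H(key) = 94 56, then zero-pad to 5 bytes: K' = 94 56 00 00 00.
K' ⊕ ipad = a2 60 36 36 36; K' ⊕ opad = c8 0a 5c 5c 5c.
m1: inner = H(a2 60 36 36 36 80 d3 b2) = e1 c8; tag = H(c8 0a 5c 5c 5c e1 c8) = 4847
m2: inner = H(a2 60 36 36 36 6d 59 69) = 67 6c; tag = H(c8 0a 5c 5c 5c 67 6c) = eccd ← matches
m3: inner = H(a2 60 36 36 36 66 9e f0) = ac ec; tag = H(c8 0a 5c 5c 5c ac ec) = 6c12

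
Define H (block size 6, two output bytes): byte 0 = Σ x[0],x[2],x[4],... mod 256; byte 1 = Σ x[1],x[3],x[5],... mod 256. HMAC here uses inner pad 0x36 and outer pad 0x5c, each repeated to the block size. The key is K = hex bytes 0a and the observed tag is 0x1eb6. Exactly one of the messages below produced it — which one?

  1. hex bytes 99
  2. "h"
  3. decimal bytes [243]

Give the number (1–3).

Key hex bytes 0a is 1 byte ≤ B = 6; zero-pad to 6 bytes: K' = 0a 00 00 00 00 00.
K' ⊕ ipad = 3c 36 36 36 36 36; K' ⊕ opad = 56 5c 5c 5c 5c 5c.
m1: inner = H(3c 36 36 36 36 36 99) = 41 a2; tag = H(56 5c 5c 5c 5c 5c 41 a2) = 4fb6
m2: inner = H(3c 36 36 36 36 36 68) = 10 a2; tag = H(56 5c 5c 5c 5c 5c 10 a2) = 1eb6 ← matches
m3: inner = H(3c 36 36 36 36 36 f3) = 9b a2; tag = H(56 5c 5c 5c 5c 5c 9b a2) = a9b6

2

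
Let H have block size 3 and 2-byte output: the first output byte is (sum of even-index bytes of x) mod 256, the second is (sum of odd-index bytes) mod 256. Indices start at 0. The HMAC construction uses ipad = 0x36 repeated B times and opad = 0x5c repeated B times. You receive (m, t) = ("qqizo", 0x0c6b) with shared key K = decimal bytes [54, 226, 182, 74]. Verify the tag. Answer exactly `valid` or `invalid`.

Key decimal bytes [54, 226, 182, 74] = 36 e2 b6 4a is 4 bytes > B = 3, so hash it first: H(key) = ec 2c, then zero-pad to 3 bytes: K' = ec 2c 00.
K' ⊕ ipad = da 1a 36; K' ⊕ opad = b0 70 5c.
Inner hash: even-index sum = 507 mod 256 = 251; odd-index sum = 355 mod 256 = 99 → fb 63.
Outer hash (recomputed tag): even-index sum = 367 mod 256 = 111; odd-index sum = 363 mod 256 = 107 → 6f 6b.
Recomputed tag = 6f6b; claimed = 0c6b → mismatch.

invalid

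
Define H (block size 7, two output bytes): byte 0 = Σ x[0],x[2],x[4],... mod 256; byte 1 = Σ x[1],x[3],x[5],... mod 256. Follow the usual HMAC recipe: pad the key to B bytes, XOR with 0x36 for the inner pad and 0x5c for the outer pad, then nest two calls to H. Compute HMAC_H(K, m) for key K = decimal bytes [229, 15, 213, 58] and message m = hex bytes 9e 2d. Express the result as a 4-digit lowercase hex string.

Key decimal bytes [229, 15, 213, 58] = e5 0f d5 3a is 4 bytes ≤ B = 7; zero-pad to 7 bytes: K' = e5 0f d5 3a 00 00 00.
K' ⊕ ipad = d3 39 e3 0c 36 36 36.  K' ⊕ opad = b9 53 89 66 5c 5c 5c.
Inner input = (K'⊕ipad) ∥ m = d3 39 e3 0c 36 36 36 ∥ 9e 2d.
Inner hash: even-index sum = 591 mod 256 = 79; odd-index sum = 281 mod 256 = 25 → 4f 19.
Outer input = (K'⊕opad) ∥ inner = b9 53 89 66 5c 5c 5c ∥ 4f 19.
Outer hash (tag): even-index sum = 531 mod 256 = 19; odd-index sum = 356 mod 256 = 100 → 13 64.

1364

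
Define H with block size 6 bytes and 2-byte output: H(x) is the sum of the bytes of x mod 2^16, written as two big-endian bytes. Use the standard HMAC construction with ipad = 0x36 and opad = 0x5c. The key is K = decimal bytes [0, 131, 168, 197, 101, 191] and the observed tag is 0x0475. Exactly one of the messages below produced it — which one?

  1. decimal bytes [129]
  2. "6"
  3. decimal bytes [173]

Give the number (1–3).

Key decimal bytes [0, 131, 168, 197, 101, 191] = 00 83 a8 c5 65 bf is exactly B = 6 bytes: K' = 00 83 a8 c5 65 bf.
K' ⊕ ipad = 36 b5 9e f3 53 89; K' ⊕ opad = 5c df f4 99 39 e3.
m1: inner = H(36 b5 9e f3 53 89 81) = 03 d9; tag = H(5c df f4 99 39 e3 03 d9) = 04c0
m2: inner = H(36 b5 9e f3 53 89 36) = 03 8e; tag = H(5c df f4 99 39 e3 03 8e) = 0475 ← matches
m3: inner = H(36 b5 9e f3 53 89 ad) = 04 05; tag = H(5c df f4 99 39 e3 04 05) = 03ed

2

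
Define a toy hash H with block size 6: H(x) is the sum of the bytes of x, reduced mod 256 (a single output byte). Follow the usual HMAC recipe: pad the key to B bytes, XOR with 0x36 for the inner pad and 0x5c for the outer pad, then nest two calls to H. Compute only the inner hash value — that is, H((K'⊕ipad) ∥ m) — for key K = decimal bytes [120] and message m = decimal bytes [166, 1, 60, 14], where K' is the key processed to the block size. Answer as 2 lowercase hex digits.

4d

Key decimal bytes [120] = 78 is 1 byte ≤ B = 6; zero-pad to 6 bytes: K' = 78 00 00 00 00 00.
K' ⊕ ipad = 4e 36 36 36 36 36.
Inner input = 4e 36 36 36 36 36 ∥ a6 01 3c 0e.
Inner hash: sum = 78+54+54+54+54+54+166+1+60+14 = 589; mod 256 = 77 → 4d.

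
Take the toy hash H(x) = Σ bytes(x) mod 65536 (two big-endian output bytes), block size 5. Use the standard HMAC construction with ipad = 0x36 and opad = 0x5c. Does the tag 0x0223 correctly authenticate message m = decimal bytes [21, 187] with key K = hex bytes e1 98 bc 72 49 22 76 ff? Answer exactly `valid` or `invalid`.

Key hex bytes e1 98 bc 72 49 22 76 ff is 8 bytes > B = 5, so hash it first: H(key) = 04 87, then zero-pad to 5 bytes: K' = 04 87 00 00 00.
K' ⊕ ipad = 32 b1 36 36 36; K' ⊕ opad = 58 db 5c 5c 5c.
Inner hash: sum = 50+177+54+54+54+21+187 = 597 → 02 55.
Outer hash (recomputed tag): sum = 88+219+92+92+92+2+85 = 670 → 02 9e.
Recomputed tag = 029e; claimed = 0223 → mismatch.

invalid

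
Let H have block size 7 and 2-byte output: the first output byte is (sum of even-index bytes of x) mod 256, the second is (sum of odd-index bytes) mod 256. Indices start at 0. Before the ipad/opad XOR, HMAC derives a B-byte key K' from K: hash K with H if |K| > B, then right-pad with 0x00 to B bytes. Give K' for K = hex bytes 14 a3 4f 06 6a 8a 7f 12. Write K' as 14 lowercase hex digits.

|K| = 8 > B = 7, so first hash the key.
H(K): even-index sum = 332 mod 256 = 76; odd-index sum = 325 mod 256 = 69 → 4c 45.
Zero-pad H(K) = 4c 45 to 7 bytes: K' = 4c 45 00 00 00 00 00.

4c450000000000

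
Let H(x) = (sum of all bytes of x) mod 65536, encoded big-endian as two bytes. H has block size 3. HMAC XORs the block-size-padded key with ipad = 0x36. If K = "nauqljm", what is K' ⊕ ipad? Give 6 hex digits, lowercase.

Key "nauqljm" = 6e 61 75 71 6c 6a 6d is 7 bytes > B = 3, so hash it first: H(key) = 02 f8, then zero-pad to 3 bytes: K' = 02 f8 00.
XOR each byte with 0x36: 02⊕36=34, f8⊕36=ce, 00⊕36=36.

34ce36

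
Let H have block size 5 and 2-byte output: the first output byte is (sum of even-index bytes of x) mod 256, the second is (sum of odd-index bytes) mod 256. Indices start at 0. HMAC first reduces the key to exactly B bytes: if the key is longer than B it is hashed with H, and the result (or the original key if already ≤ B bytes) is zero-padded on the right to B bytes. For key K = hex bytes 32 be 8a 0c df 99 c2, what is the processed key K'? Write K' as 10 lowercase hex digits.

|K| = 7 > B = 5, so first hash the key.
H(K): even-index sum = 605 mod 256 = 93; odd-index sum = 355 mod 256 = 99 → 5d 63.
Zero-pad H(K) = 5d 63 to 5 bytes: K' = 5d 63 00 00 00.

5d63000000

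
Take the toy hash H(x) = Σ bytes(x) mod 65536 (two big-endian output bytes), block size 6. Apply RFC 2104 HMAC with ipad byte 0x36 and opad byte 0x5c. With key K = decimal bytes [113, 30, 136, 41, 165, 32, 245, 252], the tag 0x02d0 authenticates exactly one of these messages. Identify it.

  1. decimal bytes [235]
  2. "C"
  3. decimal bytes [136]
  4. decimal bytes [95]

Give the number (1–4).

3

Key decimal bytes [113, 30, 136, 41, 165, 32, 245, 252] = 71 1e 88 29 a5 20 f5 fc is 8 bytes > B = 6, so hash it first: H(key) = 03 f6, then zero-pad to 6 bytes: K' = 03 f6 00 00 00 00.
K' ⊕ ipad = 35 c0 36 36 36 36; K' ⊕ opad = 5f aa 5c 5c 5c 5c.
m1: inner = H(35 c0 36 36 36 36 eb) = 02 b8; tag = H(5f aa 5c 5c 5c 5c 02 b8) = 0333
m2: inner = H(35 c0 36 36 36 36 43) = 02 10; tag = H(5f aa 5c 5c 5c 5c 02 10) = 028b
m3: inner = H(35 c0 36 36 36 36 88) = 02 55; tag = H(5f aa 5c 5c 5c 5c 02 55) = 02d0 ← matches
m4: inner = H(35 c0 36 36 36 36 5f) = 02 2c; tag = H(5f aa 5c 5c 5c 5c 02 2c) = 02a7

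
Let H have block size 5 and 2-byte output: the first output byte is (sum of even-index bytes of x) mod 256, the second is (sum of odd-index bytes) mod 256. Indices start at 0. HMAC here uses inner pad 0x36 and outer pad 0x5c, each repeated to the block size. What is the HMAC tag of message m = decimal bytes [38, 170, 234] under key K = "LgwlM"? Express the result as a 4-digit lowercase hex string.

074b

Key "LgwlM" = 4c 67 77 6c 4d is exactly B = 5 bytes: K' = 4c 67 77 6c 4d.
K' ⊕ ipad = 7a 51 41 5a 7b.  K' ⊕ opad = 10 3b 2b 30 11.
Inner input = (K'⊕ipad) ∥ m = 7a 51 41 5a 7b ∥ 26 aa ea.
Inner hash: even-index sum = 480 mod 256 = 224; odd-index sum = 443 mod 256 = 187 → e0 bb.
Outer input = (K'⊕opad) ∥ inner = 10 3b 2b 30 11 ∥ e0 bb.
Outer hash (tag): even-index sum = 263 mod 256 = 7; odd-index sum = 331 mod 256 = 75 → 07 4b.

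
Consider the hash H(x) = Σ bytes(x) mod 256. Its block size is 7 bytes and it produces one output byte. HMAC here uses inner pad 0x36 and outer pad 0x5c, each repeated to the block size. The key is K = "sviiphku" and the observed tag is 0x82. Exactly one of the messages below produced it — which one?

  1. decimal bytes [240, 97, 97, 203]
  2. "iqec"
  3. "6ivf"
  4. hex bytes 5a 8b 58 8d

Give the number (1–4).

Key "sviiphku" = 73 76 69 69 70 68 6b 75 is 8 bytes > B = 7, so hash it first: H(key) = 73, then zero-pad to 7 bytes: K' = 73 00 00 00 00 00 00.
K' ⊕ ipad = 45 36 36 36 36 36 36; K' ⊕ opad = 2f 5c 5c 5c 5c 5c 5c.
m1: inner = H(45 36 36 36 36 36 36 f0 61 61 cb) = 06; tag = H(2f 5c 5c 5c 5c 5c 5c 06) = 5d
m2: inner = H(45 36 36 36 36 36 36 69 71 65 63) = 2b; tag = H(2f 5c 5c 5c 5c 5c 5c 2b) = 82 ← matches
m3: inner = H(45 36 36 36 36 36 36 36 69 76 66) = 04; tag = H(2f 5c 5c 5c 5c 5c 5c 04) = 5b
m4: inner = H(45 36 36 36 36 36 36 5a 8b 58 8d) = 53; tag = H(2f 5c 5c 5c 5c 5c 5c 53) = aa

2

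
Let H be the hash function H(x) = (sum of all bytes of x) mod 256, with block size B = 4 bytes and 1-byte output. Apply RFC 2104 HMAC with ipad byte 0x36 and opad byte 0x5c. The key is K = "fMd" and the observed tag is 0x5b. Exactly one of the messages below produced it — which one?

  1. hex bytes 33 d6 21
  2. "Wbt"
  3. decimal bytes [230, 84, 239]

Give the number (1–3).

3

Key "fMd" = 66 4d 64 is 3 bytes ≤ B = 4; zero-pad to 4 bytes: K' = 66 4d 64 00.
K' ⊕ ipad = 50 7b 52 36; K' ⊕ opad = 3a 11 38 5c.
m1: inner = H(50 7b 52 36 33 d6 21) = 7d; tag = H(3a 11 38 5c 7d) = 5c
m2: inner = H(50 7b 52 36 57 62 74) = 80; tag = H(3a 11 38 5c 80) = 5f
m3: inner = H(50 7b 52 36 e6 54 ef) = 7c; tag = H(3a 11 38 5c 7c) = 5b ← matches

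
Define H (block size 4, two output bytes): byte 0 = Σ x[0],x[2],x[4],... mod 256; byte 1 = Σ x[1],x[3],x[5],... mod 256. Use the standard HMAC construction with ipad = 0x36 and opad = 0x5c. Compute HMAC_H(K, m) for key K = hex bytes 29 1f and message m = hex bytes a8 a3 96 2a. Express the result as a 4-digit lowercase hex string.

64cb

Key hex bytes 29 1f is 2 bytes ≤ B = 4; zero-pad to 4 bytes: K' = 29 1f 00 00.
K' ⊕ ipad = 1f 29 36 36.  K' ⊕ opad = 75 43 5c 5c.
Inner input = (K'⊕ipad) ∥ m = 1f 29 36 36 ∥ a8 a3 96 2a.
Inner hash: even-index sum = 403 mod 256 = 147; odd-index sum = 300 mod 256 = 44 → 93 2c.
Outer input = (K'⊕opad) ∥ inner = 75 43 5c 5c ∥ 93 2c.
Outer hash (tag): even-index sum = 356 mod 256 = 100; odd-index sum = 203 mod 256 = 203 → 64 cb.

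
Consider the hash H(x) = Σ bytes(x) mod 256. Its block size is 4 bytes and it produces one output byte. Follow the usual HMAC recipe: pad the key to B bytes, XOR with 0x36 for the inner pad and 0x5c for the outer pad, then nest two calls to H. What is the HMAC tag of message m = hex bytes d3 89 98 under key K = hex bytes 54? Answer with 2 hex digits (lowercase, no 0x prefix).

Key hex bytes 54 is 1 byte ≤ B = 4; zero-pad to 4 bytes: K' = 54 00 00 00.
K' ⊕ ipad = 62 36 36 36.  K' ⊕ opad = 08 5c 5c 5c.
Inner input = (K'⊕ipad) ∥ m = 62 36 36 36 ∥ d3 89 98.
Inner hash: sum = 98+54+54+54+211+137+152 = 760; mod 256 = 248 → f8.
Outer input = (K'⊕opad) ∥ inner = 08 5c 5c 5c ∥ f8.
Outer hash (tag): sum = 8+92+92+92+248 = 532; mod 256 = 20 → 14.

14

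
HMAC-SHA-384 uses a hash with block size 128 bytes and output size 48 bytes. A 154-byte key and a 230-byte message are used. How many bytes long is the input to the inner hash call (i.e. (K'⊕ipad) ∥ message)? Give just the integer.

358

Key is 154 > 128 bytes, so it is hashed to 48 bytes then zero-padded to 128: |K'| = 128.
Inner input = (K'⊕ipad) ∥ m → 128 + 230 = 358 bytes.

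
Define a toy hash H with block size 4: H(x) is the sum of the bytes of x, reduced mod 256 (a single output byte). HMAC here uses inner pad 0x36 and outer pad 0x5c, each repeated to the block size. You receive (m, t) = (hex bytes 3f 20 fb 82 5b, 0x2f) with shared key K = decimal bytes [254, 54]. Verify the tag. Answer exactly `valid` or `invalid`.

Key decimal bytes [254, 54] = fe 36 is 2 bytes ≤ B = 4; zero-pad to 4 bytes: K' = fe 36 00 00.
K' ⊕ ipad = c8 00 36 36; K' ⊕ opad = a2 6a 5c 5c.
Inner hash: sum = 200+0+54+54+63+32+251+130+91 = 875; mod 256 = 107 → 6b.
Outer hash (recomputed tag): sum = 162+106+92+92+107 = 559; mod 256 = 47 → 2f.
Recomputed tag = 2f; claimed = 2f → match.

valid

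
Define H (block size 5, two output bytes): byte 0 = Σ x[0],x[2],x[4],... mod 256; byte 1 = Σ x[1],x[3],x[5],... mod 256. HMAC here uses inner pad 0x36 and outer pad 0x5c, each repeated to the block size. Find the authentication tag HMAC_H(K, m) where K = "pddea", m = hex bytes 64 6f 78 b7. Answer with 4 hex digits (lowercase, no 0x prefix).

Key "pddea" = 70 64 64 65 61 is exactly B = 5 bytes: K' = 70 64 64 65 61.
K' ⊕ ipad = 46 52 52 53 57.  K' ⊕ opad = 2c 38 38 39 3d.
Inner input = (K'⊕ipad) ∥ m = 46 52 52 53 57 ∥ 64 6f 78 b7.
Inner hash: even-index sum = 533 mod 256 = 21; odd-index sum = 385 mod 256 = 129 → 15 81.
Outer input = (K'⊕opad) ∥ inner = 2c 38 38 39 3d ∥ 15 81.
Outer hash (tag): even-index sum = 290 mod 256 = 34; odd-index sum = 134 mod 256 = 134 → 22 86.

2286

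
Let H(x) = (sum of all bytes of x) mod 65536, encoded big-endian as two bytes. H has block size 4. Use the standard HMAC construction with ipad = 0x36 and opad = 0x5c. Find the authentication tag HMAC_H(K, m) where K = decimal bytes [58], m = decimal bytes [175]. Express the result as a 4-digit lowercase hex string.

01d8

Key decimal bytes [58] = 3a is 1 byte ≤ B = 4; zero-pad to 4 bytes: K' = 3a 00 00 00.
K' ⊕ ipad = 0c 36 36 36.  K' ⊕ opad = 66 5c 5c 5c.
Inner input = (K'⊕ipad) ∥ m = 0c 36 36 36 ∥ af.
Inner hash: sum = 12+54+54+54+175 = 349 → 01 5d.
Outer input = (K'⊕opad) ∥ inner = 66 5c 5c 5c ∥ 01 5d.
Outer hash (tag): sum = 102+92+92+92+1+93 = 472 → 01 d8.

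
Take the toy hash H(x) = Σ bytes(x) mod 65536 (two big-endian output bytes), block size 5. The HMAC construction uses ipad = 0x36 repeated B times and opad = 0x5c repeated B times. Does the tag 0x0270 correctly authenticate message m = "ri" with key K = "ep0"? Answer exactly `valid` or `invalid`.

valid

Key "ep0" = 65 70 30 is 3 bytes ≤ B = 5; zero-pad to 5 bytes: K' = 65 70 30 00 00.
K' ⊕ ipad = 53 46 06 36 36; K' ⊕ opad = 39 2c 6c 5c 5c.
Inner hash: sum = 83+70+6+54+54+114+105 = 486 → 01 e6.
Outer hash (recomputed tag): sum = 57+44+108+92+92+1+230 = 624 → 02 70.
Recomputed tag = 0270; claimed = 0270 → match.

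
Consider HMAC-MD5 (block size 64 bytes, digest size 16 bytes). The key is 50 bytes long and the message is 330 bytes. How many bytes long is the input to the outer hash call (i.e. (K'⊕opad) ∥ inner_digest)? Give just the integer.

80

Key is 50 ≤ 64 bytes, zero-padded: |K'| = 64.
Outer input = (K'⊕opad) ∥ H(inner) → 64 + 16 = 80 bytes.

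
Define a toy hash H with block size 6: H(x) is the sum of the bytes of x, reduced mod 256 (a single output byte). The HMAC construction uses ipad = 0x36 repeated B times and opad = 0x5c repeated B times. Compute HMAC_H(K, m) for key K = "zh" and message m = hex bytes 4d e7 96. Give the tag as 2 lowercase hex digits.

Key "zh" = 7a 68 is 2 bytes ≤ B = 6; zero-pad to 6 bytes: K' = 7a 68 00 00 00 00.
K' ⊕ ipad = 4c 5e 36 36 36 36.  K' ⊕ opad = 26 34 5c 5c 5c 5c.
Inner input = (K'⊕ipad) ∥ m = 4c 5e 36 36 36 36 ∥ 4d e7 96.
Inner hash: sum = 76+94+54+54+54+54+77+231+150 = 844; mod 256 = 76 → 4c.
Outer input = (K'⊕opad) ∥ inner = 26 34 5c 5c 5c 5c ∥ 4c.
Outer hash (tag): sum = 38+52+92+92+92+92+76 = 534; mod 256 = 22 → 16.

16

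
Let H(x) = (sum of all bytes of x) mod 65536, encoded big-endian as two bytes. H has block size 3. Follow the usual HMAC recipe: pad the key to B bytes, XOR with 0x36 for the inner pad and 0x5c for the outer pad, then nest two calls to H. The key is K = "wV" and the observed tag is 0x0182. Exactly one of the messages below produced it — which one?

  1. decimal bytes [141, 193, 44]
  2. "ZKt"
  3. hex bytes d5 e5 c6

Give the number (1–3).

2

Key "wV" = 77 56 is 2 bytes ≤ B = 3; zero-pad to 3 bytes: K' = 77 56 00.
K' ⊕ ipad = 41 60 36; K' ⊕ opad = 2b 0a 5c.
m1: inner = H(41 60 36 8d c1 2c) = 02 51; tag = H(2b 0a 5c 02 51) = 00e4
m2: inner = H(41 60 36 5a 4b 74) = 01 f0; tag = H(2b 0a 5c 01 f0) = 0182 ← matches
m3: inner = H(41 60 36 d5 e5 c6) = 03 57; tag = H(2b 0a 5c 03 57) = 00eb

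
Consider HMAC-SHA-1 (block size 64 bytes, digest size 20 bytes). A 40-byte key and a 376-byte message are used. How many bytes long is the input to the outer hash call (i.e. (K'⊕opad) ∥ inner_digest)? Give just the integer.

Key is 40 ≤ 64 bytes, zero-padded: |K'| = 64.
Outer input = (K'⊕opad) ∥ H(inner) → 64 + 20 = 84 bytes.

84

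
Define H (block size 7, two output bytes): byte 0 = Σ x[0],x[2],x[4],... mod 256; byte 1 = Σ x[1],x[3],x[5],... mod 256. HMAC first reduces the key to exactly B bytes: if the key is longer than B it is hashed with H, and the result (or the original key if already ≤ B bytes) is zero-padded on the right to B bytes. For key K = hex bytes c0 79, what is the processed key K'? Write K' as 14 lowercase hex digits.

Key hex bytes c0 79 is 2 bytes ≤ B = 7; zero-pad to 7 bytes: K' = c0 79 00 00 00 00 00.

c0790000000000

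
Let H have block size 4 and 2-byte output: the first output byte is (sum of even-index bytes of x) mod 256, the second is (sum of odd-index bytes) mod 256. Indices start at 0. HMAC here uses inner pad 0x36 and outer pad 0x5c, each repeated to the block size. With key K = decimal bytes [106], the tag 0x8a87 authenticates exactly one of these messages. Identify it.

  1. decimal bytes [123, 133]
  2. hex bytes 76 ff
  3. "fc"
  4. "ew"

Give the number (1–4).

Key decimal bytes [106] = 6a is 1 byte ≤ B = 4; zero-pad to 4 bytes: K' = 6a 00 00 00.
K' ⊕ ipad = 5c 36 36 36; K' ⊕ opad = 36 5c 5c 5c.
m1: inner = H(5c 36 36 36 7b 85) = 0d f1; tag = H(36 5c 5c 5c 0d f1) = 9fa9
m2: inner = H(5c 36 36 36 76 ff) = 08 6b; tag = H(36 5c 5c 5c 08 6b) = 9a23
m3: inner = H(5c 36 36 36 66 63) = f8 cf; tag = H(36 5c 5c 5c f8 cf) = 8a87 ← matches
m4: inner = H(5c 36 36 36 65 77) = f7 e3; tag = H(36 5c 5c 5c f7 e3) = 899b

3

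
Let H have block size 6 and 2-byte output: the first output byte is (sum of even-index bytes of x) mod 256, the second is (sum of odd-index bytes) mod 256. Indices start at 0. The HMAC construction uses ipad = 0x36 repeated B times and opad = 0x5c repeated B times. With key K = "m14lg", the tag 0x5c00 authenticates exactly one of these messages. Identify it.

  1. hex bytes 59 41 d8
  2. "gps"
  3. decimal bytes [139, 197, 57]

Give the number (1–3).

2

Key "m14lg" = 6d 31 34 6c 67 is 5 bytes ≤ B = 6; zero-pad to 6 bytes: K' = 6d 31 34 6c 67 00.
K' ⊕ ipad = 5b 07 02 5a 51 36; K' ⊕ opad = 31 6d 68 30 3b 5c.
m1: inner = H(5b 07 02 5a 51 36 59 41 d8) = df d8; tag = H(31 6d 68 30 3b 5c df d8) = b3d1
m2: inner = H(5b 07 02 5a 51 36 67 70 73) = 88 07; tag = H(31 6d 68 30 3b 5c 88 07) = 5c00 ← matches
m3: inner = H(5b 07 02 5a 51 36 8b c5 39) = 72 5c; tag = H(31 6d 68 30 3b 5c 72 5c) = 4655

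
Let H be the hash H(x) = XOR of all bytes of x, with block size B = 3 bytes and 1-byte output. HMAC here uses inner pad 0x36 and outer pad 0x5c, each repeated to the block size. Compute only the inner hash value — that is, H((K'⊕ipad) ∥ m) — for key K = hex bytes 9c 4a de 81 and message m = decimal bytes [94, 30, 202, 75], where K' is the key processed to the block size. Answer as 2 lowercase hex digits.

7e

Key hex bytes 9c 4a de 81 is 4 bytes > B = 3, so hash it first: H(key) = 89, then zero-pad to 3 bytes: K' = 89 00 00.
K' ⊕ ipad = bf 36 36.
Inner input = bf 36 36 ∥ 5e 1e ca 4b.
Inner hash: XOR bf⊕36⊕36⊕5e⊕1e⊕ca⊕4b = 7e.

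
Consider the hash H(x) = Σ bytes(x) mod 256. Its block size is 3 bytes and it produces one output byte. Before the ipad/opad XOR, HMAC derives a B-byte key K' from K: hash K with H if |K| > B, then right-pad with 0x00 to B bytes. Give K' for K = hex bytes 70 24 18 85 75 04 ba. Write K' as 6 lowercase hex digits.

640000

|K| = 7 > B = 3, so first hash the key.
H(K): sum = 112+36+24+133+117+4+186 = 612; mod 256 = 100 → 64.
Zero-pad H(K) = 64 to 3 bytes: K' = 64 00 00.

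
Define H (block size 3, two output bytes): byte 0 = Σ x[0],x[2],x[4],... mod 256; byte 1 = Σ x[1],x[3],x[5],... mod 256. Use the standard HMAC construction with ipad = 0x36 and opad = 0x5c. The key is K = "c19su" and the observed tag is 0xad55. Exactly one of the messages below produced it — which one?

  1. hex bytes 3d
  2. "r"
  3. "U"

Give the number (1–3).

Key "c19su" = 63 31 39 73 75 is 5 bytes > B = 3, so hash it first: H(key) = 11 a4, then zero-pad to 3 bytes: K' = 11 a4 00.
K' ⊕ ipad = 27 92 36; K' ⊕ opad = 4d f8 5c.
m1: inner = H(27 92 36 3d) = 5d cf; tag = H(4d f8 5c 5d cf) = 7855
m2: inner = H(27 92 36 72) = 5d 04; tag = H(4d f8 5c 5d 04) = ad55 ← matches
m3: inner = H(27 92 36 55) = 5d e7; tag = H(4d f8 5c 5d e7) = 9055

2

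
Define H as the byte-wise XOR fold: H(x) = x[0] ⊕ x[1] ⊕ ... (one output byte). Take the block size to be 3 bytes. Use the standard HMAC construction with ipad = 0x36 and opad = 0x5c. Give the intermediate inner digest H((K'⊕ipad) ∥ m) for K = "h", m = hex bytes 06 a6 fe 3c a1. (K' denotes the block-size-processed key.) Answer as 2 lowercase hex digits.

Key "h" = 68 is 1 byte ≤ B = 3; zero-pad to 3 bytes: K' = 68 00 00.
K' ⊕ ipad = 5e 36 36.
Inner input = 5e 36 36 ∥ 06 a6 fe 3c a1.
Inner hash: XOR 5e⊕36⊕36⊕06⊕a6⊕fe⊕3c⊕a1 = 9d.

9d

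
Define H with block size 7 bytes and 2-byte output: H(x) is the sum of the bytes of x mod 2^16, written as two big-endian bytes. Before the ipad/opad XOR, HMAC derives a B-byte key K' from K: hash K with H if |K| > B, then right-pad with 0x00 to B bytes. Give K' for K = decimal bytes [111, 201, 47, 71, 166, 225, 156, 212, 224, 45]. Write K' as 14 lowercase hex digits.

05b20000000000

|K| = 10 > B = 7, so first hash the key.
H(K): sum = 111+201+47+71+166+225+156+212+224+45 = 1458 → 05 b2.
Zero-pad H(K) = 05 b2 to 7 bytes: K' = 05 b2 00 00 00 00 00.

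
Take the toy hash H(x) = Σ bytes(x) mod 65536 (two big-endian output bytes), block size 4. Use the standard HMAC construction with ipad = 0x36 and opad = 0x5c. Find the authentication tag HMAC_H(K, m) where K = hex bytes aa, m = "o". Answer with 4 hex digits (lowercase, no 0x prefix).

Key hex bytes aa is 1 byte ≤ B = 4; zero-pad to 4 bytes: K' = aa 00 00 00.
K' ⊕ ipad = 9c 36 36 36.  K' ⊕ opad = f6 5c 5c 5c.
Inner input = (K'⊕ipad) ∥ m = 9c 36 36 36 ∥ 6f.
Inner hash: sum = 156+54+54+54+111 = 429 → 01 ad.
Outer input = (K'⊕opad) ∥ inner = f6 5c 5c 5c ∥ 01 ad.
Outer hash (tag): sum = 246+92+92+92+1+173 = 696 → 02 b8.

02b8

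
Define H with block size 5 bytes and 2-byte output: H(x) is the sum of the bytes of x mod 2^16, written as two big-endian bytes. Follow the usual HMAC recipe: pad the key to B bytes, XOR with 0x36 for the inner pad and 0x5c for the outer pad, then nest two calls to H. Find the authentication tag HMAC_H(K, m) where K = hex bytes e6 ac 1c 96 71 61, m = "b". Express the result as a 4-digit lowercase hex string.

Key hex bytes e6 ac 1c 96 71 61 is 6 bytes > B = 5, so hash it first: H(key) = 03 16, then zero-pad to 5 bytes: K' = 03 16 00 00 00.
K' ⊕ ipad = 35 20 36 36 36.  K' ⊕ opad = 5f 4a 5c 5c 5c.
Inner input = (K'⊕ipad) ∥ m = 35 20 36 36 36 ∥ 62.
Inner hash: sum = 53+32+54+54+54+98 = 345 → 01 59.
Outer input = (K'⊕opad) ∥ inner = 5f 4a 5c 5c 5c ∥ 01 59.
Outer hash (tag): sum = 95+74+92+92+92+1+89 = 535 → 02 17.

0217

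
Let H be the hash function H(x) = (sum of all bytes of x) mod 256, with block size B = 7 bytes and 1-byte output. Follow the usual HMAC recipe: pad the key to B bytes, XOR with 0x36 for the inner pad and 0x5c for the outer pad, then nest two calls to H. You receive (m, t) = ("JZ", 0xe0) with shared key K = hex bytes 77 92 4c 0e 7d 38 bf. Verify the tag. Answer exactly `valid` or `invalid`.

Key hex bytes 77 92 4c 0e 7d 38 bf is exactly B = 7 bytes: K' = 77 92 4c 0e 7d 38 bf.
K' ⊕ ipad = 41 a4 7a 38 4b 0e 89; K' ⊕ opad = 2b ce 10 52 21 64 e3.
Inner hash: sum = 65+164+122+56+75+14+137+74+90 = 797; mod 256 = 29 → 1d.
Outer hash (recomputed tag): sum = 43+206+16+82+33+100+227+29 = 736; mod 256 = 224 → e0.
Recomputed tag = e0; claimed = e0 → match.

valid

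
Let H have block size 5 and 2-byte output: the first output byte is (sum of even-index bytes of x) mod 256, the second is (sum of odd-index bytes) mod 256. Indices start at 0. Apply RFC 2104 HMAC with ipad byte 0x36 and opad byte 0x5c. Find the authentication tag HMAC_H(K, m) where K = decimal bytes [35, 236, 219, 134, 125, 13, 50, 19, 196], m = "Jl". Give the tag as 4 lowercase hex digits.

Key decimal bytes [35, 236, 219, 134, 125, 13, 50, 19, 196] = 23 ec db 86 7d 0d 32 13 c4 is 9 bytes > B = 5, so hash it first: H(key) = 71 92, then zero-pad to 5 bytes: K' = 71 92 00 00 00.
K' ⊕ ipad = 47 a4 36 36 36.  K' ⊕ opad = 2d ce 5c 5c 5c.
Inner input = (K'⊕ipad) ∥ m = 47 a4 36 36 36 ∥ 4a 6c.
Inner hash: even-index sum = 287 mod 256 = 31; odd-index sum = 292 mod 256 = 36 → 1f 24.
Outer input = (K'⊕opad) ∥ inner = 2d ce 5c 5c 5c ∥ 1f 24.
Outer hash (tag): even-index sum = 265 mod 256 = 9; odd-index sum = 329 mod 256 = 73 → 09 49.

0949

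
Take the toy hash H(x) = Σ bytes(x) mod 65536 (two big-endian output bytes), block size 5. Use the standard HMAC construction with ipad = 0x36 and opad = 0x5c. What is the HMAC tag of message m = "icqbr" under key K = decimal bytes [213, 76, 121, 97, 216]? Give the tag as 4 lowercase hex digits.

Key decimal bytes [213, 76, 121, 97, 216] = d5 4c 79 61 d8 is exactly B = 5 bytes: K' = d5 4c 79 61 d8.
K' ⊕ ipad = e3 7a 4f 57 ee.  K' ⊕ opad = 89 10 25 3d 84.
Inner input = (K'⊕ipad) ∥ m = e3 7a 4f 57 ee ∥ 69 63 71 62 72.
Inner hash: sum = 227+122+79+87+238+105+99+113+98+114 = 1282 → 05 02.
Outer input = (K'⊕opad) ∥ inner = 89 10 25 3d 84 ∥ 05 02.
Outer hash (tag): sum = 137+16+37+61+132+5+2 = 390 → 01 86.

0186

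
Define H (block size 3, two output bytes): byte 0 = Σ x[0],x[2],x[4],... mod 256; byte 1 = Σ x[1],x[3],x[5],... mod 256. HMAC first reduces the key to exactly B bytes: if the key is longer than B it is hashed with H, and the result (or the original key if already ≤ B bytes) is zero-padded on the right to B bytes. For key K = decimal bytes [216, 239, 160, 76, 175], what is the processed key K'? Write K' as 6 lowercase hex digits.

273b00

|K| = 5 > B = 3, so first hash the key.
H(K): even-index sum = 551 mod 256 = 39; odd-index sum = 315 mod 256 = 59 → 27 3b.
Zero-pad H(K) = 27 3b to 3 bytes: K' = 27 3b 00.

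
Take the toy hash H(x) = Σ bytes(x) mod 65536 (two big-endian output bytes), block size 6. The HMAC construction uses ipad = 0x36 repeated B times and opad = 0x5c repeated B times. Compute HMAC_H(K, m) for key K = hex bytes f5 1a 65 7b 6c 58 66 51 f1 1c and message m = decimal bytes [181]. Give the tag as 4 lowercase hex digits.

01f5

Key hex bytes f5 1a 65 7b 6c 58 66 51 f1 1c is 10 bytes > B = 6, so hash it first: H(key) = 04 77, then zero-pad to 6 bytes: K' = 04 77 00 00 00 00.
K' ⊕ ipad = 32 41 36 36 36 36.  K' ⊕ opad = 58 2b 5c 5c 5c 5c.
Inner input = (K'⊕ipad) ∥ m = 32 41 36 36 36 36 ∥ b5.
Inner hash: sum = 50+65+54+54+54+54+181 = 512 → 02 00.
Outer input = (K'⊕opad) ∥ inner = 58 2b 5c 5c 5c 5c ∥ 02 00.
Outer hash (tag): sum = 88+43+92+92+92+92+2+0 = 501 → 01 f5.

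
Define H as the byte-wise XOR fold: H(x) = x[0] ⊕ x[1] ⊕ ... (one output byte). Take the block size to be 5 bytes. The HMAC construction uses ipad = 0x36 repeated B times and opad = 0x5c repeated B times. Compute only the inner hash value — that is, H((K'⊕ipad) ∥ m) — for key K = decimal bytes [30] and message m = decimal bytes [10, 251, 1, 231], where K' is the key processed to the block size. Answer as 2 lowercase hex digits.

3f

Key decimal bytes [30] = 1e is 1 byte ≤ B = 5; zero-pad to 5 bytes: K' = 1e 00 00 00 00.
K' ⊕ ipad = 28 36 36 36 36.
Inner input = 28 36 36 36 36 ∥ 0a fb 01 e7.
Inner hash: XOR 28⊕36⊕36⊕36⊕36⊕0a⊕fb⊕01⊕e7 = 3f.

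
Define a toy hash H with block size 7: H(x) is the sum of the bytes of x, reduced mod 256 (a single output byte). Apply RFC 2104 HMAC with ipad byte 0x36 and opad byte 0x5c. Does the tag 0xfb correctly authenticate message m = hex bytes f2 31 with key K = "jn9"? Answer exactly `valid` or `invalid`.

valid

Key "jn9" = 6a 6e 39 is 3 bytes ≤ B = 7; zero-pad to 7 bytes: K' = 6a 6e 39 00 00 00 00.
K' ⊕ ipad = 5c 58 0f 36 36 36 36; K' ⊕ opad = 36 32 65 5c 5c 5c 5c.
Inner hash: sum = 92+88+15+54+54+54+54+242+49 = 702; mod 256 = 190 → be.
Outer hash (recomputed tag): sum = 54+50+101+92+92+92+92+190 = 763; mod 256 = 251 → fb.
Recomputed tag = fb; claimed = fb → match.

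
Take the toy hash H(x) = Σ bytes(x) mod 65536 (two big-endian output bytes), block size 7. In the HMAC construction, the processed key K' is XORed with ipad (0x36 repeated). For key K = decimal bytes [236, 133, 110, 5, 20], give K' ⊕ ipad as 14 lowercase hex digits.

Key decimal bytes [236, 133, 110, 5, 20] = ec 85 6e 05 14 is 5 bytes ≤ B = 7; zero-pad to 7 bytes: K' = ec 85 6e 05 14 00 00.
XOR each byte with 0x36: ec⊕36=da, 85⊕36=b3, 6e⊕36=58, 05⊕36=33, 14⊕36=22, 00⊕36=36, 00⊕36=36.

dab35833223636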